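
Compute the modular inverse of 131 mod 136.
27

gcd(131, 136) = 1, so the inverse exists.
Extended Euclidean algorithm on (136, 131):
136 = 1 × 131 + 5  ⟹  5 = (1)·136 + (-1)·131
131 = 26 × 5 + 1  ⟹  1 = (-26)·136 + (27)·131
So (27)·131 ≡ 1 (mod 136), i.e. 131^(-1) ≡ 27 (mod 136).
Check: 131 × 27 = 3537 ≡ 1 (mod 136)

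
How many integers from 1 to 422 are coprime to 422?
210

422 = 2 × 211
φ(n) = n × ∏(1 - 1/p) for each prime p dividing n
φ(422) = 422 × (1 - 1/2) × (1 - 1/211) = 210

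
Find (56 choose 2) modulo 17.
10

Using Lucas' theorem:
Write n=56 and k=2 in base 17:
n in base 17: [3, 5]
k in base 17: [0, 2]
C(56,2) mod 17 = ∏ C(n_i, k_i) mod 17
Digit binomials (mod 17): C(3,0) = 1; C(5,2) = 10
Product: 1 × 10 = 10 ≡ 10 (mod 17)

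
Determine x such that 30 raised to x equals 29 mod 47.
41

Baby-step giant-step with step n = ⌈√47⌉ = 7.
Baby steps 30^j mod 47 (j:value) for j=0..6: 0:1, 1:30, 2:7, 3:22, 4:2, 5:13, 6:14.
Giant-step multiplier: 30^(-7) ≡ 30^(46-7) = 30^39 ≡ 31 (mod 47).
Giant steps γ_i = 29·31^i mod 47: γ_0=29, γ_1=6, γ_2=45, γ_3=32, γ_4=5, γ_5=14 (in table at j=6).
x = i·n + j = 5·7 + 6 = 41.
Check: 30^41 ≡ 29 (mod 47).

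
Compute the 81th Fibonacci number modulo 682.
34

Matrix identity: Q^n = [[F_(n+1), F_n], [F_n, F_(n-1)]] with Q = [[1,1],[1,0]].
n = 81 = 1010001₂. Square-and-multiply, entries mod 682:
Q^1 = [[1,1],[1,0]]
Q^2 = (Q^1)² = [[2,1],[1,1]]
Q^5 = (Q^2)²·Q = [[8,5],[5,3]]
Q^10 = (Q^5)² = [[89,55],[55,34]]
Q^20 = (Q^10)² = [[34,627],[627,89]]
Q^40 = (Q^20)² = [[89,55],[55,34]]
Q^81 = (Q^40)²·Q = [[661,34],[34,627]]
F_81 mod 682 = Q^81[0][1] = 34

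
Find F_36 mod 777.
297

Matrix identity: Q^n = [[F_(n+1), F_n], [F_n, F_(n-1)]] with Q = [[1,1],[1,0]].
n = 36 = 100100₂. Square-and-multiply, entries mod 777:
Q^1 = [[1,1],[1,0]]
Q^2 = (Q^1)² = [[2,1],[1,1]]
Q^4 = (Q^2)² = [[5,3],[3,2]]
Q^9 = (Q^4)²·Q = [[55,34],[34,21]]
Q^18 = (Q^9)² = [[296,253],[253,43]]
Q^36 = (Q^18)² = [[110,297],[297,590]]
F_36 mod 777 = Q^36[0][1] = 297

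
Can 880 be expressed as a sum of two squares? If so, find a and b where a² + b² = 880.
Not possible

Factorization: 880 = 2^4 × 5 × 11
By Fermat: n is sum of two squares iff every prime p ≡ 3 (mod 4) appears to even power.
Prime(s) ≡ 3 (mod 4) with odd exponent: [(11, 1)]
Therefore 880 cannot be expressed as a² + b².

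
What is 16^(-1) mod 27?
22

gcd(16, 27) = 1, so the inverse exists.
Extended Euclidean algorithm on (27, 16):
27 = 1 × 16 + 11  ⟹  11 = (1)·27 + (-1)·16
16 = 1 × 11 + 5  ⟹  5 = (-1)·27 + (2)·16
11 = 2 × 5 + 1  ⟹  1 = (3)·27 + (-5)·16
So (-5)·16 ≡ 1 (mod 27), i.e. 16^(-1) ≡ -5 ≡ 22 (mod 27).
Check: 16 × 22 = 352 ≡ 1 (mod 27)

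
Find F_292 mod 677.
33

Matrix identity: Q^n = [[F_(n+1), F_n], [F_n, F_(n-1)]] with Q = [[1,1],[1,0]].
n = 292 = 100100100₂. Square-and-multiply, entries mod 677:
Q^1 = [[1,1],[1,0]]
Q^2 = (Q^1)² = [[2,1],[1,1]]
Q^4 = (Q^2)² = [[5,3],[3,2]]
Q^9 = (Q^4)²·Q = [[55,34],[34,21]]
Q^18 = (Q^9)² = [[119,553],[553,243]]
Q^36 = (Q^18)² = [[426,471],[471,632]]
Q^73 = (Q^36)²·Q = [[548,502],[502,46]]
Q^146 = (Q^73)² = [[553,308],[308,245]]
Q^292 = (Q^146)² = [[566,33],[33,533]]
F_292 mod 677 = Q^292[0][1] = 33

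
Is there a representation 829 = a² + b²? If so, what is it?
10² + 27² (a=10, b=27)

Factorization: 829 = 829
By Fermat: n is sum of two squares iff every prime p ≡ 3 (mod 4) appears to even power.
All primes ≡ 3 (mod 4) appear to even power.
Search a = 0, 1, 2, … for 829 - a² a perfect square: first hit at a = 10: 829 - 100 = 729 = 27².
829 = 10² + 27² = 100 + 729 ✓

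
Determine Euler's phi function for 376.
184

376 = 2^3 × 47
φ(n) = n × ∏(1 - 1/p) for each prime p dividing n
φ(376) = 376 × (1 - 1/2) × (1 - 1/47) = 184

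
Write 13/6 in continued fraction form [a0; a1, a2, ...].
[2; 6]

Euclidean algorithm steps:
13 = 2 × 6 + 1
6 = 6 × 1 + 0
Continued fraction: [2; 6]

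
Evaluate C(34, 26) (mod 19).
13

Using Lucas' theorem:
Write n=34 and k=26 in base 19:
n in base 19: [1, 15]
k in base 19: [1, 7]
C(34,26) mod 19 = ∏ C(n_i, k_i) mod 19
Digit binomials (mod 19): C(1,1) = 1; C(15,7) = 6435 ≡ 13
Product: 1 × 13 = 13 ≡ 13 (mod 19)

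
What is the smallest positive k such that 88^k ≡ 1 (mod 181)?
36

181 is prime, so ord(88) divides φ(181) = 180.
Divisors of 180: 1, 2, 3, 4, 5, 6, 9, 10, 12, 15, 18, 20, 30, 36, 45, 60, 90, 180.
Repeated squaring: 88^1 ≡ 88, 88^2 ≡ 142, 88^4 ≡ 73, 88^8 ≡ 80, 88^16 ≡ 65, 88^32 ≡ 62, 88^64 ≡ 43, 88^128 ≡ 39 (mod 181).
Test 88^d mod 181 for each divisor d in increasing order:
88^1 ≡ 88
88^2 ≡ 142
88^3 = 88^2·88^1 ≡ 7
88^4 ≡ 73
88^5 = 88^4·88^1 ≡ 89
88^6 = 88^4·88^2 ≡ 49
88^9 = 88^8·88^1 ≡ 162
88^10 = 88^8·88^2 ≡ 138
88^12 = 88^8·88^4 ≡ 48
88^15 = 88^8·88^4·88^2·88^1 ≡ 155
88^18 = 88^16·88^2 ≡ 180
88^20 = 88^16·88^4 ≡ 39
88^30 = 88^16·88^8·88^4·88^2 ≡ 133
88^36 = 88^32·88^4 ≡ 1  ← first divisor giving 1
The order is 36.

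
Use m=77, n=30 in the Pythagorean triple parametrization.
(5029, 4620, 6829)

Euclid's formula: a = m² - n², b = 2mn, c = m² + n²
m = 77, n = 30
a = 77² - 30² = 5929 - 900 = 5029
b = 2 × 77 × 30 = 4620
c = 77² + 30² = 5929 + 900 = 6829
Verification: 5029² + 4620² = 25290841 + 21344400 = 46635241 = 6829² ✓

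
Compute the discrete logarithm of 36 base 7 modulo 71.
64

Baby-step giant-step with step n = ⌈√71⌉ = 9.
Baby steps 7^j mod 71 (j:value) for j=0..8: 0:1, 1:7, 2:49, 3:59, 4:58, 5:51, 6:2, 7:14, 8:27.
Giant-step multiplier: 7^(-9) ≡ 7^(70-9) = 7^61 ≡ 68 (mod 71).
Giant steps γ_i = 36·68^i mod 71: γ_0=36, γ_1=34, γ_2=40, γ_3=22, γ_4=5, γ_5=56, γ_6=45, γ_7=7 (in table at j=1).
x = i·n + j = 7·9 + 1 = 64.
Check: 7^64 ≡ 36 (mod 71).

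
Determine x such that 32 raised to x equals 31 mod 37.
9

Baby-step giant-step with step n = ⌈√37⌉ = 7.
Baby steps 32^j mod 37 (j:value) for j=0..6: 0:1, 1:32, 2:25, 3:23, 4:33, 5:20, 6:11.
Giant-step multiplier: 32^(-7) ≡ 32^(36-7) = 32^29 ≡ 2 (mod 37).
Giant steps γ_i = 31·2^i mod 37: γ_0=31, γ_1=25 (in table at j=2).
x = i·n + j = 1·7 + 2 = 9.
Check: 32^9 ≡ 31 (mod 37).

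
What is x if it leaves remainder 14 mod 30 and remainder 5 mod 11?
104

Using Chinese Remainder Theorem:
M = 30 × 11 = 330
M1 = 11, M2 = 30
y1 = 11^(-1) mod 30 = 11
y2 = 30^(-1) mod 11 = 7
x = (14×11×11 + 5×30×7) mod 330 = 104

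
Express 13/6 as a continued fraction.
[2; 6]

Euclidean algorithm steps:
13 = 2 × 6 + 1
6 = 6 × 1 + 0
Continued fraction: [2; 6]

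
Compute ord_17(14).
16

17 is prime, so ord(14) divides φ(17) = 16.
Divisors of 16: 1, 2, 4, 8, 16.
Repeated squaring: 14^1 ≡ 14, 14^2 ≡ 9, 14^4 ≡ 13, 14^8 ≡ 16, 14^16 ≡ 1 (mod 17).
Test 14^d mod 17 for each divisor d in increasing order:
14^1 ≡ 14
14^2 ≡ 9
14^4 ≡ 13
14^8 ≡ 16
14^16 ≡ 1  ← first divisor giving 1
The order is 16.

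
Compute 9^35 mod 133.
74

Repeated squaring. Binary of 35 = 100011.
9^1 ≡ 9 (mod 133); 9^2 ≡ 81 (mod 133); 9^4 ≡ 44 (mod 133); 9^8 ≡ 74 (mod 133); 9^16 ≡ 23 (mod 133); 9^32 ≡ 130 (mod 133)
9^35 = 9^1 × 9^2 × 9^32 ≡ 74 (mod 133)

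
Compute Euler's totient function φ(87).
56

87 = 3 × 29
φ(n) = n × ∏(1 - 1/p) for each prime p dividing n
φ(87) = 87 × (1 - 1/3) × (1 - 1/29) = 56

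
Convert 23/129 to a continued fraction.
[0; 5, 1, 1, 1, 1, 4]

Euclidean algorithm steps:
23 = 0 × 129 + 23
129 = 5 × 23 + 14
23 = 1 × 14 + 9
14 = 1 × 9 + 5
9 = 1 × 5 + 4
5 = 1 × 4 + 1
4 = 4 × 1 + 0
Continued fraction: [0; 5, 1, 1, 1, 1, 4]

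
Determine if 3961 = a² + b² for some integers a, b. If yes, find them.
19² + 60² (a=19, b=60)

Factorization: 3961 = 17 × 233
By Fermat: n is sum of two squares iff every prime p ≡ 3 (mod 4) appears to even power.
All primes ≡ 3 (mod 4) appear to even power.
Search a = 0, 1, 2, … for 3961 - a² a perfect square: first hit at a = 19: 3961 - 361 = 3600 = 60².
3961 = 19² + 60² = 361 + 3600 ✓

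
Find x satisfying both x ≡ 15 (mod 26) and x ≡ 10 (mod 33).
769

Using Chinese Remainder Theorem:
M = 26 × 33 = 858
M1 = 33, M2 = 26
y1 = 33^(-1) mod 26 = 15
y2 = 26^(-1) mod 33 = 14
x = (15×33×15 + 10×26×14) mod 858 = 769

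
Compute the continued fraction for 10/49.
[0; 4, 1, 9]

Euclidean algorithm steps:
10 = 0 × 49 + 10
49 = 4 × 10 + 9
10 = 1 × 9 + 1
9 = 9 × 1 + 0
Continued fraction: [0; 4, 1, 9]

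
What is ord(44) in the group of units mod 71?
70

71 is prime, so ord(44) divides φ(71) = 70.
Divisors of 70: 1, 2, 5, 7, 10, 14, 35, 70.
Repeated squaring: 44^1 ≡ 44, 44^2 ≡ 19, 44^4 ≡ 6, 44^8 ≡ 36, 44^16 ≡ 18, 44^32 ≡ 40, 44^64 ≡ 38 (mod 71).
Test 44^d mod 71 for each divisor d in increasing order:
44^1 ≡ 44
44^2 ≡ 19
44^5 = 44^4·44^1 ≡ 51
44^7 = 44^4·44^2·44^1 ≡ 46
44^10 = 44^8·44^2 ≡ 45
44^14 = 44^8·44^4·44^2 ≡ 57
44^35 = 44^32·44^2·44^1 ≡ 70
44^70 = 44^64·44^4·44^2 ≡ 1  ← first divisor giving 1
The order is 70.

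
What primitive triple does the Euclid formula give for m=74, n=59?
(1995, 8732, 8957)

Euclid's formula: a = m² - n², b = 2mn, c = m² + n²
m = 74, n = 59
a = 74² - 59² = 5476 - 3481 = 1995
b = 2 × 74 × 59 = 8732
c = 74² + 59² = 5476 + 3481 = 8957
Verification: 1995² + 8732² = 3980025 + 76247824 = 80227849 = 8957² ✓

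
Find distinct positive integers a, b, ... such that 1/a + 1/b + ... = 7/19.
1/3 + 1/29 + 1/1653

Greedy algorithm:
7/19: ceiling(19/7) = 3, use 1/3
2/57: ceiling(57/2) = 29, use 1/29
1/1653: ceiling(1653/1) = 1653, use 1/1653
Result: 7/19 = 1/3 + 1/29 + 1/1653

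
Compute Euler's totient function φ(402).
132

402 = 2 × 3 × 67
φ(n) = n × ∏(1 - 1/p) for each prime p dividing n
φ(402) = 402 × (1 - 1/2) × (1 - 1/3) × (1 - 1/67) = 132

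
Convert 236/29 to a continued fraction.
[8; 7, 4]

Euclidean algorithm steps:
236 = 8 × 29 + 4
29 = 7 × 4 + 1
4 = 4 × 1 + 0
Continued fraction: [8; 7, 4]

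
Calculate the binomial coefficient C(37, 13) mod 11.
7

Using Lucas' theorem:
Write n=37 and k=13 in base 11:
n in base 11: [3, 4]
k in base 11: [1, 2]
C(37,13) mod 11 = ∏ C(n_i, k_i) mod 11
Digit binomials (mod 11): C(3,1) = 3; C(4,2) = 6
Product: 3 × 6 = 18 ≡ 7 (mod 11)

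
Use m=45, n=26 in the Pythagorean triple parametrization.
(1349, 2340, 2701)

Euclid's formula: a = m² - n², b = 2mn, c = m² + n²
m = 45, n = 26
a = 45² - 26² = 2025 - 676 = 1349
b = 2 × 45 × 26 = 2340
c = 45² + 26² = 2025 + 676 = 2701
Verification: 1349² + 2340² = 1819801 + 5475600 = 7295401 = 2701² ✓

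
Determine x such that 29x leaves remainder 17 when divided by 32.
x ≡ 5 (mod 32)

gcd(29, 32) = 1, which divides 17, so solutions exist.
Find 29^(-1) mod 32 by the extended Euclidean algorithm:
32 = 1 × 29 + 3  ⟹  3 = (1)·32 + (-1)·29
29 = 9 × 3 + 2  ⟹  2 = (-9)·32 + (10)·29
3 = 1 × 2 + 1  ⟹  1 = (10)·32 + (-11)·29
So (-11)·29 ≡ 1 (mod 32), i.e. 29^(-1) ≡ -11 ≡ 21 (mod 32).
x ≡ 21 × 17 = 357 ≡ 5 (mod 32).
Check: 29 × 5 = 145 ≡ 17 (mod 32).
Unique solution: x ≡ 5 (mod 32)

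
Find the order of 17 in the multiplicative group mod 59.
29

59 is prime, so ord(17) divides φ(59) = 58.
Divisors of 58: 1, 2, 29, 58.
Repeated squaring: 17^1 ≡ 17, 17^2 ≡ 53, 17^4 ≡ 36, 17^8 ≡ 57, 17^16 ≡ 4, 17^32 ≡ 16 (mod 59).
Test 17^d mod 59 for each divisor d in increasing order:
17^1 ≡ 17
17^2 ≡ 53
17^29 = 17^16·17^8·17^4·17^1 ≡ 1  ← first divisor giving 1
The order is 29.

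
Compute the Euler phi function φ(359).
358

359 = 359
φ(n) = n × ∏(1 - 1/p) for each prime p dividing n
φ(359) = 359 × (1 - 1/359) = 358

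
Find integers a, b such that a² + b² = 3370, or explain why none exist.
11² + 57² (a=11, b=57)

Factorization: 3370 = 2 × 5 × 337
By Fermat: n is sum of two squares iff every prime p ≡ 3 (mod 4) appears to even power.
All primes ≡ 3 (mod 4) appear to even power.
Search a = 0, 1, 2, … for 3370 - a² a perfect square: first hit at a = 11: 3370 - 121 = 3249 = 57².
3370 = 11² + 57² = 121 + 3249 ✓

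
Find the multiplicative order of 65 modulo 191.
95

191 is prime, so ord(65) divides φ(191) = 190.
Divisors of 190: 1, 2, 5, 10, 19, 38, 95, 190.
Repeated squaring: 65^1 ≡ 65, 65^2 ≡ 23, 65^4 ≡ 147, 65^8 ≡ 26, 65^16 ≡ 103, 65^32 ≡ 104, 65^64 ≡ 120, 65^128 ≡ 75 (mod 191).
Test 65^d mod 191 for each divisor d in increasing order:
65^1 ≡ 65
65^2 ≡ 23
65^5 = 65^4·65^1 ≡ 5
65^10 = 65^8·65^2 ≡ 25
65^19 = 65^16·65^2·65^1 ≡ 39
65^38 = 65^32·65^4·65^2 ≡ 184
65^95 = 65^64·65^16·65^8·65^4·65^2·65^1 ≡ 1  ← first divisor giving 1
The order is 95.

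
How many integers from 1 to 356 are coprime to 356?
176

356 = 2^2 × 89
φ(n) = n × ∏(1 - 1/p) for each prime p dividing n
φ(356) = 356 × (1 - 1/2) × (1 - 1/89) = 176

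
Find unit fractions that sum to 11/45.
1/5 + 1/23 + 1/1035

Greedy algorithm:
11/45: ceiling(45/11) = 5, use 1/5
2/45: ceiling(45/2) = 23, use 1/23
1/1035: ceiling(1035/1) = 1035, use 1/1035
Result: 11/45 = 1/5 + 1/23 + 1/1035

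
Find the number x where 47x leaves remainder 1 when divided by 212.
203

gcd(47, 212) = 1, so the inverse exists.
Extended Euclidean algorithm on (212, 47):
212 = 4 × 47 + 24  ⟹  24 = (1)·212 + (-4)·47
47 = 1 × 24 + 23  ⟹  23 = (-1)·212 + (5)·47
24 = 1 × 23 + 1  ⟹  1 = (2)·212 + (-9)·47
So (-9)·47 ≡ 1 (mod 212), i.e. 47^(-1) ≡ -9 ≡ 203 (mod 212).
Check: 47 × 203 = 9541 ≡ 1 (mod 212)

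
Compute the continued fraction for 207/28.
[7; 2, 1, 1, 5]

Euclidean algorithm steps:
207 = 7 × 28 + 11
28 = 2 × 11 + 6
11 = 1 × 6 + 5
6 = 1 × 5 + 1
5 = 5 × 1 + 0
Continued fraction: [7; 2, 1, 1, 5]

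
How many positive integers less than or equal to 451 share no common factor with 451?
400

451 = 11 × 41
φ(n) = n × ∏(1 - 1/p) for each prime p dividing n
φ(451) = 451 × (1 - 1/11) × (1 - 1/41) = 400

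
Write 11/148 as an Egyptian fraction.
1/14 + 1/346 + 1/179228

Greedy algorithm:
11/148: ceiling(148/11) = 14, use 1/14
3/1036: ceiling(1036/3) = 346, use 1/346
1/179228: ceiling(179228/1) = 179228, use 1/179228
Result: 11/148 = 1/14 + 1/346 + 1/179228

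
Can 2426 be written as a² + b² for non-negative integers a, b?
5² + 49² (a=5, b=49)

Factorization: 2426 = 2 × 1213
By Fermat: n is sum of two squares iff every prime p ≡ 3 (mod 4) appears to even power.
All primes ≡ 3 (mod 4) appear to even power.
Search a = 0, 1, 2, … for 2426 - a² a perfect square: first hit at a = 5: 2426 - 25 = 2401 = 49².
2426 = 5² + 49² = 25 + 2401 ✓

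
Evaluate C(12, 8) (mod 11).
0

Using Lucas' theorem:
Write n=12 and k=8 in base 11:
n in base 11: [1, 1]
k in base 11: [0, 8]
C(12,8) mod 11 = ∏ C(n_i, k_i) mod 11
Digit binomials (mod 11): C(1,0) = 1; C(1,8) = 0 (k_i > n_i)
Product: 1 × 0 = 0 ≡ 0 (mod 11)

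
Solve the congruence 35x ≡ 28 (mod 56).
x ≡ 4 (mod 8)

gcd(35, 56) = 7, which divides 28, so solutions exist.
Divide through by 7: 5x ≡ 4 (mod 8).
Find 5^(-1) mod 8 by the extended Euclidean algorithm:
8 = 1 × 5 + 3  ⟹  3 = (1)·8 + (-1)·5
5 = 1 × 3 + 2  ⟹  2 = (-1)·8 + (2)·5
3 = 1 × 2 + 1  ⟹  1 = (2)·8 + (-3)·5
So (-3)·5 ≡ 1 (mod 8), i.e. 5^(-1) ≡ -3 ≡ 5 (mod 8).
x ≡ 5 × 4 = 20 ≡ 4 (mod 8).
Check: 35 × 4 = 140 ≡ 28 (mod 56).
x ≡ 4 (mod 8), giving 7 solutions mod 56.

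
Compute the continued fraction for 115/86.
[1; 2, 1, 28]

Euclidean algorithm steps:
115 = 1 × 86 + 29
86 = 2 × 29 + 28
29 = 1 × 28 + 1
28 = 28 × 1 + 0
Continued fraction: [1; 2, 1, 28]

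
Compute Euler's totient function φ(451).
400

451 = 11 × 41
φ(n) = n × ∏(1 - 1/p) for each prime p dividing n
φ(451) = 451 × (1 - 1/11) × (1 - 1/41) = 400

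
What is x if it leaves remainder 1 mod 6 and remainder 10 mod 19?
67

Using Chinese Remainder Theorem:
M = 6 × 19 = 114
M1 = 19, M2 = 6
y1 = 19^(-1) mod 6 = 1
y2 = 6^(-1) mod 19 = 16
x = (1×19×1 + 10×6×16) mod 114 = 67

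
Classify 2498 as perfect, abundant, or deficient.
deficient

Proper divisors of 2498: sum = 1 + 2 + 1249 = 1252
Since 1252 < 2498, 2498 is deficient.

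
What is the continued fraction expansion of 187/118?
[1; 1, 1, 2, 2, 4, 2]

Euclidean algorithm steps:
187 = 1 × 118 + 69
118 = 1 × 69 + 49
69 = 1 × 49 + 20
49 = 2 × 20 + 9
20 = 2 × 9 + 2
9 = 4 × 2 + 1
2 = 2 × 1 + 0
Continued fraction: [1; 1, 1, 2, 2, 4, 2]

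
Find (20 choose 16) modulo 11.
5

Using Lucas' theorem:
Write n=20 and k=16 in base 11:
n in base 11: [1, 9]
k in base 11: [1, 5]
C(20,16) mod 11 = ∏ C(n_i, k_i) mod 11
Digit binomials (mod 11): C(1,1) = 1; C(9,5) = 126 ≡ 5
Product: 1 × 5 = 5 ≡ 5 (mod 11)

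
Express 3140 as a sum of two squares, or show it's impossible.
2² + 56² (a=2, b=56)

Factorization: 3140 = 2^2 × 5 × 157
By Fermat: n is sum of two squares iff every prime p ≡ 3 (mod 4) appears to even power.
All primes ≡ 3 (mod 4) appear to even power.
Search a = 0, 1, 2, … for 3140 - a² a perfect square: first hit at a = 2: 3140 - 4 = 3136 = 56².
3140 = 2² + 56² = 4 + 3136 ✓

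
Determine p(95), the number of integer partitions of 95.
104651419

p(n) counts ways to write n as a sum of positive integers (order ignored).
Euler's pentagonal recurrence: p(k) = p(k-1) + p(k-2) - p(k-5) - p(k-7) + p(k-12) + p(k-15) - ... (offsets j(3j∓1)/2, signs ++--, p(0)=1, p(<0)=0).
DP table for k = 0..94: p(0)=1, p(1)=1, p(2)=2, p(3)=3, p(4)=5, p(5)=7, p(6)=11, p(7)=15, p(8)=22, p(9)=30, p(10)=42, p(11)=56, p(12)=77, p(13)=101, p(14)=135, p(15)=176, p(16)=231, p(17)=297, p(18)=385, p(19)=490, p(20)=627, p(21)=792, p(22)=1002, p(23)=1255, p(24)=1575, p(25)=1958, p(26)=2436, p(27)=3010, p(28)=3718, p(29)=4565, p(30)=5604, p(31)=6842, p(32)=8349, p(33)=10143, p(34)=12310, p(35)=14883, p(36)=17977, p(37)=21637, p(38)=26015, p(39)=31185, p(40)=37338, p(41)=44583, p(42)=53174, p(43)=63261, p(44)=75175, p(45)=89134, p(46)=105558, p(47)=124754, p(48)=147273, p(49)=173525, p(50)=204226, p(51)=239943, p(52)=281589, p(53)=329931, p(54)=386155, p(55)=451276, p(56)=526823, p(57)=614154, p(58)=715220, p(59)=831820, p(60)=966467, p(61)=1121505, p(62)=1300156, p(63)=1505499, p(64)=1741630, p(65)=2012558, p(66)=2323520, p(67)=2679689, p(68)=3087735, p(69)=3554345, p(70)=4087968, p(71)=4697205, p(72)=5392783, p(73)=6185689, p(74)=7089500, p(75)=8118264, p(76)=9289091, p(77)=10619863, p(78)=12132164, p(79)=13848650, p(80)=15796476, p(81)=18004327, p(82)=20506255, p(83)=23338469, p(84)=26543660, p(85)=30167357, p(86)=34262962, p(87)=38887673, p(88)=44108109, p(89)=49995925, p(90)=56634173, p(91)=64112359, p(92)=72533807, p(93)=82010177, p(94)=92669720.
Final step: p(95) = p(94) + p(93) - p(90) - p(88) + p(83) + p(80) - p(73) - p(69) + p(60) + p(55) - p(44) - p(38) + p(25) + p(18) - p(3)
= 92669720 + 82010177 - 56634173 - 44108109 + 23338469 + 15796476 - 6185689 - 3554345 + 966467 + 451276 - 75175 - 26015 + 1958 + 385 - 3
= 104651419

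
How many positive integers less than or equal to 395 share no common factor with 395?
312

395 = 5 × 79
φ(n) = n × ∏(1 - 1/p) for each prime p dividing n
φ(395) = 395 × (1 - 1/5) × (1 - 1/79) = 312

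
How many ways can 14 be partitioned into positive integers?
135

p(n) counts ways to write n as a sum of positive integers (order ignored).
Euler's pentagonal recurrence: p(k) = p(k-1) + p(k-2) - p(k-5) - p(k-7) + p(k-12) + p(k-15) - ... (offsets j(3j∓1)/2, signs ++--, p(0)=1, p(<0)=0).
DP table for k = 0..13: p(0)=1, p(1)=1, p(2)=2, p(3)=3, p(4)=5, p(5)=7, p(6)=11, p(7)=15, p(8)=22, p(9)=30, p(10)=42, p(11)=56, p(12)=77, p(13)=101.
Final step: p(14) = p(13) + p(12) - p(9) - p(7) + p(2)
= 101 + 77 - 30 - 15 + 2
= 135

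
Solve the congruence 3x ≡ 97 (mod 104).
x ≡ 67 (mod 104)

gcd(3, 104) = 1, which divides 97, so solutions exist.
Find 3^(-1) mod 104 by the extended Euclidean algorithm:
104 = 34 × 3 + 2  ⟹  2 = (1)·104 + (-34)·3
3 = 1 × 2 + 1  ⟹  1 = (-1)·104 + (35)·3
So (35)·3 ≡ 1 (mod 104), i.e. 3^(-1) ≡ 35 (mod 104).
x ≡ 35 × 97 = 3395 ≡ 67 (mod 104).
Check: 3 × 67 = 201 ≡ 97 (mod 104).
Unique solution: x ≡ 67 (mod 104)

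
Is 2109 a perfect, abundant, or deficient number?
deficient

Proper divisors of 2109: sum = 1 + 3 + 19 + 37 + 57 + 111 + 703 = 931
Since 931 < 2109, 2109 is deficient.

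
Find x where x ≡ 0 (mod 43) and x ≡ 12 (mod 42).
516

Using Chinese Remainder Theorem:
M = 43 × 42 = 1806
M1 = 42, M2 = 43
y1 = 42^(-1) mod 43 = 42
y2 = 43^(-1) mod 42 = 1
x = (0×42×42 + 12×43×1) mod 1806 = 516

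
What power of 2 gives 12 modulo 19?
15

Baby-step giant-step with step n = ⌈√19⌉ = 5.
Baby steps 2^j mod 19 (j:value) for j=0..4: 0:1, 1:2, 2:4, 3:8, 4:16.
Giant-step multiplier: 2^(-5) ≡ 2^(18-5) = 2^13 ≡ 3 (mod 19).
Giant steps γ_i = 12·3^i mod 19: γ_0=12, γ_1=17, γ_2=13, γ_3=1 (in table at j=0).
x = i·n + j = 3·5 + 0 = 15.
Check: 2^15 ≡ 12 (mod 19).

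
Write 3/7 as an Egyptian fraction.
1/3 + 1/11 + 1/231

Greedy algorithm:
3/7: ceiling(7/3) = 3, use 1/3
2/21: ceiling(21/2) = 11, use 1/11
1/231: ceiling(231/1) = 231, use 1/231
Result: 3/7 = 1/3 + 1/11 + 1/231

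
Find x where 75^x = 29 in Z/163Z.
7

Baby-step giant-step with step n = ⌈√163⌉ = 13.
Baby steps 75^j mod 163 (j:value) for j=0..12: 0:1, 1:75, 2:83, 3:31, 4:43, 5:128, 6:146, 7:29, 8:56, 9:125, 10:84, 11:106, 12:126.
h = 29 is already in the table at j=7, so x = 7.
Check: 75^7 ≡ 29 (mod 163).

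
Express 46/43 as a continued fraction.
[1; 14, 3]

Euclidean algorithm steps:
46 = 1 × 43 + 3
43 = 14 × 3 + 1
3 = 3 × 1 + 0
Continued fraction: [1; 14, 3]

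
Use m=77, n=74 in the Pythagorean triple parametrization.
(453, 11396, 11405)

Euclid's formula: a = m² - n², b = 2mn, c = m² + n²
m = 77, n = 74
a = 77² - 74² = 5929 - 5476 = 453
b = 2 × 77 × 74 = 11396
c = 77² + 74² = 5929 + 5476 = 11405
Verification: 453² + 11396² = 205209 + 129868816 = 130074025 = 11405² ✓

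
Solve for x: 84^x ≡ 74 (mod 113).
111

Baby-step giant-step with step n = ⌈√113⌉ = 11.
Baby steps 84^j mod 113 (j:value) for j=0..10: 0:1, 1:84, 2:50, 3:19, 4:14, 5:46, 6:22, 7:40, 8:83, 9:79, 10:82.
Giant-step multiplier: 84^(-11) ≡ 84^(112-11) = 84^101 ≡ 45 (mod 113).
Giant steps γ_i = 74·45^i mod 113: γ_0=74, γ_1=53, γ_2=12, γ_3=88, γ_4=5, γ_5=112, γ_6=68, γ_7=9, γ_8=66, γ_9=32, γ_10=84 (in table at j=1).
x = i·n + j = 10·11 + 1 = 111.
Check: 84^111 ≡ 74 (mod 113).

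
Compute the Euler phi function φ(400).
160

400 = 2^4 × 5^2
φ(n) = n × ∏(1 - 1/p) for each prime p dividing n
φ(400) = 400 × (1 - 1/2) × (1 - 1/5) = 160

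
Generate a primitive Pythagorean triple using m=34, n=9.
(1075, 612, 1237)

Euclid's formula: a = m² - n², b = 2mn, c = m² + n²
m = 34, n = 9
a = 34² - 9² = 1156 - 81 = 1075
b = 2 × 34 × 9 = 612
c = 34² + 9² = 1156 + 81 = 1237
Verification: 1075² + 612² = 1155625 + 374544 = 1530169 = 1237² ✓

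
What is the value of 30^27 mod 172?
156

Repeated squaring. Binary of 27 = 11011.
30^1 ≡ 30 (mod 172); 30^2 ≡ 40 (mod 172); 30^4 ≡ 52 (mod 172); 30^8 ≡ 124 (mod 172); 30^16 ≡ 68 (mod 172)
30^27 = 30^1 × 30^2 × 30^8 × 30^16 ≡ 156 (mod 172)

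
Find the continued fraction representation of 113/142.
[0; 1, 3, 1, 8, 1, 2]

Euclidean algorithm steps:
113 = 0 × 142 + 113
142 = 1 × 113 + 29
113 = 3 × 29 + 26
29 = 1 × 26 + 3
26 = 8 × 3 + 2
3 = 1 × 2 + 1
2 = 2 × 1 + 0
Continued fraction: [0; 1, 3, 1, 8, 1, 2]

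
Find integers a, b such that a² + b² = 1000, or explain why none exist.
10² + 30² (a=10, b=30)

Factorization: 1000 = 2^3 × 5^3
By Fermat: n is sum of two squares iff every prime p ≡ 3 (mod 4) appears to even power.
All primes ≡ 3 (mod 4) appear to even power.
Search a = 0, 1, 2, … for 1000 - a² a perfect square: first hit at a = 10: 1000 - 100 = 900 = 30².
1000 = 10² + 30² = 100 + 900 ✓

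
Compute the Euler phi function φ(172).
84

172 = 2^2 × 43
φ(n) = n × ∏(1 - 1/p) for each prime p dividing n
φ(172) = 172 × (1 - 1/2) × (1 - 1/43) = 84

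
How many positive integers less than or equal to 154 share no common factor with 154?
60

154 = 2 × 7 × 11
φ(n) = n × ∏(1 - 1/p) for each prime p dividing n
φ(154) = 154 × (1 - 1/2) × (1 - 1/7) × (1 - 1/11) = 60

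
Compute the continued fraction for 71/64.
[1; 9, 7]

Euclidean algorithm steps:
71 = 1 × 64 + 7
64 = 9 × 7 + 1
7 = 7 × 1 + 0
Continued fraction: [1; 9, 7]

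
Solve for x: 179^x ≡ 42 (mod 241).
233

Baby-step giant-step with step n = ⌈√241⌉ = 16.
Baby steps 179^j mod 241 (j:value) for j=0..15: 0:1, 1:179, 2:229, 3:21, 4:144, 5:230, 6:200, 7:132, 8:10, 9:103, 10:121, 11:210, 12:235, 13:131, 14:72, 15:115.
Giant-step multiplier: 179^(-16) ≡ 179^(240-16) = 179^224 ≡ 94 (mod 241).
Giant steps γ_i = 42·94^i mod 241: γ_0=42, γ_1=92, γ_2=213, γ_3=19, γ_4=99, γ_5=148, γ_6=175, γ_7=62, γ_8=44, γ_9=39, γ_10=51, γ_11=215, γ_12=207, γ_13=178, γ_14=103 (in table at j=9).
x = i·n + j = 14·16 + 9 = 233.
Check: 179^233 ≡ 42 (mod 241).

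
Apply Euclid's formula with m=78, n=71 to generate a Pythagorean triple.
(1043, 11076, 11125)

Euclid's formula: a = m² - n², b = 2mn, c = m² + n²
m = 78, n = 71
a = 78² - 71² = 6084 - 5041 = 1043
b = 2 × 78 × 71 = 11076
c = 78² + 71² = 6084 + 5041 = 11125
Verification: 1043² + 11076² = 1087849 + 122677776 = 123765625 = 11125² ✓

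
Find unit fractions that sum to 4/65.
1/17 + 1/369 + 1/203873 + 1/83128196385

Greedy algorithm:
4/65: ceiling(65/4) = 17, use 1/17
3/1105: ceiling(1105/3) = 369, use 1/369
2/407745: ceiling(407745/2) = 203873, use 1/203873
1/83128196385: ceiling(83128196385/1) = 83128196385, use 1/83128196385
Result: 4/65 = 1/17 + 1/369 + 1/203873 + 1/83128196385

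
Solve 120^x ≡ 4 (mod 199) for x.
182

Baby-step giant-step with step n = ⌈√199⌉ = 15.
Baby steps 120^j mod 199 (j:value) for j=0..14: 0:1, 1:120, 2:72, 3:83, 4:10, 5:6, 6:123, 7:34, 8:100, 9:60, 10:36, 11:141, 12:5, 13:3, 14:161.
Giant-step multiplier: 120^(-15) ≡ 120^(198-15) = 120^183 ≡ 82 (mod 199).
Giant steps γ_i = 4·82^i mod 199: γ_0=4, γ_1=129, γ_2=31, γ_3=154, γ_4=91, γ_5=99, γ_6=158, γ_7=21, γ_8=130, γ_9=113, γ_10=112, γ_11=30, γ_12=72 (in table at j=2).
x = i·n + j = 12·15 + 2 = 182.
Check: 120^182 ≡ 4 (mod 199).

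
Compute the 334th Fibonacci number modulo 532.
55

Matrix identity: Q^n = [[F_(n+1), F_n], [F_n, F_(n-1)]] with Q = [[1,1],[1,0]].
n = 334 = 101001110₂. Square-and-multiply, entries mod 532:
Q^1 = [[1,1],[1,0]]
Q^2 = (Q^1)² = [[2,1],[1,1]]
Q^5 = (Q^2)²·Q = [[8,5],[5,3]]
Q^10 = (Q^5)² = [[89,55],[55,34]]
Q^20 = (Q^10)² = [[306,381],[381,457]]
Q^41 = (Q^20)²·Q = [[160,461],[461,231]]
Q^83 = (Q^41)²·Q = [[220,317],[317,435]]
Q^167 = (Q^83)²·Q = [[84,461],[461,155]]
Q^334 = (Q^167)² = [[393,55],[55,338]]
F_334 mod 532 = Q^334[0][1] = 55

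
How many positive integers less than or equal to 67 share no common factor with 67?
66

67 = 67
φ(n) = n × ∏(1 - 1/p) for each prime p dividing n
φ(67) = 67 × (1 - 1/67) = 66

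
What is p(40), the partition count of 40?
37338

p(n) counts ways to write n as a sum of positive integers (order ignored).
Euler's pentagonal recurrence: p(k) = p(k-1) + p(k-2) - p(k-5) - p(k-7) + p(k-12) + p(k-15) - ... (offsets j(3j∓1)/2, signs ++--, p(0)=1, p(<0)=0).
DP table for k = 0..39: p(0)=1, p(1)=1, p(2)=2, p(3)=3, p(4)=5, p(5)=7, p(6)=11, p(7)=15, p(8)=22, p(9)=30, p(10)=42, p(11)=56, p(12)=77, p(13)=101, p(14)=135, p(15)=176, p(16)=231, p(17)=297, p(18)=385, p(19)=490, p(20)=627, p(21)=792, p(22)=1002, p(23)=1255, p(24)=1575, p(25)=1958, p(26)=2436, p(27)=3010, p(28)=3718, p(29)=4565, p(30)=5604, p(31)=6842, p(32)=8349, p(33)=10143, p(34)=12310, p(35)=14883, p(36)=17977, p(37)=21637, p(38)=26015, p(39)=31185.
Final step: p(40) = p(39) + p(38) - p(35) - p(33) + p(28) + p(25) - p(18) - p(14) + p(5) + p(0)
= 31185 + 26015 - 14883 - 10143 + 3718 + 1958 - 385 - 135 + 7 + 1
= 37338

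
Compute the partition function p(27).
3010

p(n) counts ways to write n as a sum of positive integers (order ignored).
Euler's pentagonal recurrence: p(k) = p(k-1) + p(k-2) - p(k-5) - p(k-7) + p(k-12) + p(k-15) - ... (offsets j(3j∓1)/2, signs ++--, p(0)=1, p(<0)=0).
DP table for k = 0..26: p(0)=1, p(1)=1, p(2)=2, p(3)=3, p(4)=5, p(5)=7, p(6)=11, p(7)=15, p(8)=22, p(9)=30, p(10)=42, p(11)=56, p(12)=77, p(13)=101, p(14)=135, p(15)=176, p(16)=231, p(17)=297, p(18)=385, p(19)=490, p(20)=627, p(21)=792, p(22)=1002, p(23)=1255, p(24)=1575, p(25)=1958, p(26)=2436.
Final step: p(27) = p(26) + p(25) - p(22) - p(20) + p(15) + p(12) - p(5) - p(1)
= 2436 + 1958 - 1002 - 627 + 176 + 77 - 7 - 1
= 3010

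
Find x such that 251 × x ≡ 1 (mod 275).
126

gcd(251, 275) = 1, so the inverse exists.
Extended Euclidean algorithm on (275, 251):
275 = 1 × 251 + 24  ⟹  24 = (1)·275 + (-1)·251
251 = 10 × 24 + 11  ⟹  11 = (-10)·275 + (11)·251
24 = 2 × 11 + 2  ⟹  2 = (21)·275 + (-23)·251
11 = 5 × 2 + 1  ⟹  1 = (-115)·275 + (126)·251
So (126)·251 ≡ 1 (mod 275), i.e. 251^(-1) ≡ 126 (mod 275).
Check: 251 × 126 = 31626 ≡ 1 (mod 275)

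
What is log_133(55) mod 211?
168

Baby-step giant-step with step n = ⌈√211⌉ = 15.
Baby steps 133^j mod 211 (j:value) for j=0..14: 0:1, 1:133, 2:176, 3:198, 4:170, 5:33, 6:169, 7:111, 8:204, 9:124, 10:34, 11:91, 12:76, 13:191, 14:83.
Giant-step multiplier: 133^(-15) ≡ 133^(210-15) = 133^195 ≡ 63 (mod 211).
Giant steps γ_i = 55·63^i mod 211: γ_0=55, γ_1=89, γ_2=121, γ_3=27, γ_4=13, γ_5=186, γ_6=113, γ_7=156, γ_8=122, γ_9=90, γ_10=184, γ_11=198 (in table at j=3).
x = i·n + j = 11·15 + 3 = 168.
Check: 133^168 ≡ 55 (mod 211).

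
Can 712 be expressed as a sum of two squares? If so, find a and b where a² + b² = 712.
6² + 26² (a=6, b=26)

Factorization: 712 = 2^3 × 89
By Fermat: n is sum of two squares iff every prime p ≡ 3 (mod 4) appears to even power.
All primes ≡ 3 (mod 4) appear to even power.
Search a = 0, 1, 2, … for 712 - a² a perfect square: first hit at a = 6: 712 - 36 = 676 = 26².
712 = 6² + 26² = 36 + 676 ✓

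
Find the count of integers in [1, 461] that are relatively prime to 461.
460

461 = 461
φ(n) = n × ∏(1 - 1/p) for each prime p dividing n
φ(461) = 461 × (1 - 1/461) = 460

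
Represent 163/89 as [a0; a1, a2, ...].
[1; 1, 4, 1, 14]

Euclidean algorithm steps:
163 = 1 × 89 + 74
89 = 1 × 74 + 15
74 = 4 × 15 + 14
15 = 1 × 14 + 1
14 = 14 × 1 + 0
Continued fraction: [1; 1, 4, 1, 14]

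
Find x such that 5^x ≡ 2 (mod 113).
100

Baby-step giant-step with step n = ⌈√113⌉ = 11.
Baby steps 5^j mod 113 (j:value) for j=0..10: 0:1, 1:5, 2:25, 3:12, 4:60, 5:74, 6:31, 7:42, 8:97, 9:33, 10:52.
Giant-step multiplier: 5^(-11) ≡ 5^(112-11) = 5^101 ≡ 10 (mod 113).
Giant steps γ_i = 2·10^i mod 113: γ_0=2, γ_1=20, γ_2=87, γ_3=79, γ_4=112, γ_5=103, γ_6=13, γ_7=17, γ_8=57, γ_9=5 (in table at j=1).
x = i·n + j = 9·11 + 1 = 100.
Check: 5^100 ≡ 2 (mod 113).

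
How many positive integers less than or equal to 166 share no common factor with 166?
82

166 = 2 × 83
φ(n) = n × ∏(1 - 1/p) for each prime p dividing n
φ(166) = 166 × (1 - 1/2) × (1 - 1/83) = 82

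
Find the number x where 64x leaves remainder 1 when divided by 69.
55

gcd(64, 69) = 1, so the inverse exists.
Extended Euclidean algorithm on (69, 64):
69 = 1 × 64 + 5  ⟹  5 = (1)·69 + (-1)·64
64 = 12 × 5 + 4  ⟹  4 = (-12)·69 + (13)·64
5 = 1 × 4 + 1  ⟹  1 = (13)·69 + (-14)·64
So (-14)·64 ≡ 1 (mod 69), i.e. 64^(-1) ≡ -14 ≡ 55 (mod 69).
Check: 64 × 55 = 3520 ≡ 1 (mod 69)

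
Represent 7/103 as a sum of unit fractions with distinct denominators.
1/15 + 1/773 + 1/1194285

Greedy algorithm:
7/103: ceiling(103/7) = 15, use 1/15
2/1545: ceiling(1545/2) = 773, use 1/773
1/1194285: ceiling(1194285/1) = 1194285, use 1/1194285
Result: 7/103 = 1/15 + 1/773 + 1/1194285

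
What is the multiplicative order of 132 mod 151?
10

151 is prime, so ord(132) divides φ(151) = 150.
Divisors of 150: 1, 2, 3, 5, 6, 10, 15, 25, 30, 50, 75, 150.
Repeated squaring: 132^1 ≡ 132, 132^2 ≡ 59, 132^4 ≡ 8, 132^8 ≡ 64, 132^16 ≡ 19, 132^32 ≡ 59, 132^64 ≡ 8, 132^128 ≡ 64 (mod 151).
Test 132^d mod 151 for each divisor d in increasing order:
132^1 ≡ 132
132^2 ≡ 59
132^3 = 132^2·132^1 ≡ 87
132^5 = 132^4·132^1 ≡ 150
132^6 = 132^4·132^2 ≡ 19
132^10 = 132^8·132^2 ≡ 1  ← first divisor giving 1
The order is 10.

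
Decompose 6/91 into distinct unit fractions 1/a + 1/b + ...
1/16 + 1/292 + 1/106288

Greedy algorithm:
6/91: ceiling(91/6) = 16, use 1/16
5/1456: ceiling(1456/5) = 292, use 1/292
1/106288: ceiling(106288/1) = 106288, use 1/106288
Result: 6/91 = 1/16 + 1/292 + 1/106288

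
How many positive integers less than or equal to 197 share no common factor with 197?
196

197 = 197
φ(n) = n × ∏(1 - 1/p) for each prime p dividing n
φ(197) = 197 × (1 - 1/197) = 196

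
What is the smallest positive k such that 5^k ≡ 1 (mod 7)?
6

7 is prime, so ord(5) divides φ(7) = 6.
Divisors of 6: 1, 2, 3, 6.
Repeated squaring: 5^1 ≡ 5, 5^2 ≡ 4, 5^4 ≡ 2 (mod 7).
Test 5^d mod 7 for each divisor d in increasing order:
5^1 ≡ 5
5^2 ≡ 4
5^3 = 5^2·5^1 ≡ 6
5^6 = 5^4·5^2 ≡ 1  ← first divisor giving 1
The order is 6.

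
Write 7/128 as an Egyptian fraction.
1/19 + 1/487 + 1/394795 + 1/467588881280

Greedy algorithm:
7/128: ceiling(128/7) = 19, use 1/19
5/2432: ceiling(2432/5) = 487, use 1/487
3/1184384: ceiling(1184384/3) = 394795, use 1/394795
1/467588881280: ceiling(467588881280/1) = 467588881280, use 1/467588881280
Result: 7/128 = 1/19 + 1/487 + 1/394795 + 1/467588881280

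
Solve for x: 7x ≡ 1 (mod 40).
23

gcd(7, 40) = 1, so the inverse exists.
Extended Euclidean algorithm on (40, 7):
40 = 5 × 7 + 5  ⟹  5 = (1)·40 + (-5)·7
7 = 1 × 5 + 2  ⟹  2 = (-1)·40 + (6)·7
5 = 2 × 2 + 1  ⟹  1 = (3)·40 + (-17)·7
So (-17)·7 ≡ 1 (mod 40), i.e. 7^(-1) ≡ -17 ≡ 23 (mod 40).
Check: 7 × 23 = 161 ≡ 1 (mod 40)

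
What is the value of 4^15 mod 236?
116

Repeated squaring. Binary of 15 = 1111.
4^1 ≡ 4 (mod 236); 4^2 ≡ 16 (mod 236); 4^4 ≡ 20 (mod 236); 4^8 ≡ 164 (mod 236)
4^15 = 4^1 × 4^2 × 4^4 × 4^8 ≡ 116 (mod 236)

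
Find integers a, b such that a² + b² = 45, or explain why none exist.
3² + 6² (a=3, b=6)

Factorization: 45 = 3^2 × 5
By Fermat: n is sum of two squares iff every prime p ≡ 3 (mod 4) appears to even power.
All primes ≡ 3 (mod 4) appear to even power.
Search a = 0, 1, 2, … for 45 - a² a perfect square: first hit at a = 3: 45 - 9 = 36 = 6².
45 = 3² + 6² = 9 + 36 ✓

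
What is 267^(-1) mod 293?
169

gcd(267, 293) = 1, so the inverse exists.
Extended Euclidean algorithm on (293, 267):
293 = 1 × 267 + 26  ⟹  26 = (1)·293 + (-1)·267
267 = 10 × 26 + 7  ⟹  7 = (-10)·293 + (11)·267
26 = 3 × 7 + 5  ⟹  5 = (31)·293 + (-34)·267
7 = 1 × 5 + 2  ⟹  2 = (-41)·293 + (45)·267
5 = 2 × 2 + 1  ⟹  1 = (113)·293 + (-124)·267
So (-124)·267 ≡ 1 (mod 293), i.e. 267^(-1) ≡ -124 ≡ 169 (mod 293).
Check: 267 × 169 = 45123 ≡ 1 (mod 293)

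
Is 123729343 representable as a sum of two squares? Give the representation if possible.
Not possible

Factorization: 123729343 = 101 × 107^3
By Fermat: n is sum of two squares iff every prime p ≡ 3 (mod 4) appears to even power.
Prime(s) ≡ 3 (mod 4) with odd exponent: [(107, 3)]
Therefore 123729343 cannot be expressed as a² + b².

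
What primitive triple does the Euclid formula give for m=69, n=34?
(3605, 4692, 5917)

Euclid's formula: a = m² - n², b = 2mn, c = m² + n²
m = 69, n = 34
a = 69² - 34² = 4761 - 1156 = 3605
b = 2 × 69 × 34 = 4692
c = 69² + 34² = 4761 + 1156 = 5917
Verification: 3605² + 4692² = 12996025 + 22014864 = 35010889 = 5917² ✓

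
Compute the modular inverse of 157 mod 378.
313

gcd(157, 378) = 1, so the inverse exists.
Extended Euclidean algorithm on (378, 157):
378 = 2 × 157 + 64  ⟹  64 = (1)·378 + (-2)·157
157 = 2 × 64 + 29  ⟹  29 = (-2)·378 + (5)·157
64 = 2 × 29 + 6  ⟹  6 = (5)·378 + (-12)·157
29 = 4 × 6 + 5  ⟹  5 = (-22)·378 + (53)·157
6 = 1 × 5 + 1  ⟹  1 = (27)·378 + (-65)·157
So (-65)·157 ≡ 1 (mod 378), i.e. 157^(-1) ≡ -65 ≡ 313 (mod 378).
Check: 157 × 313 = 49141 ≡ 1 (mod 378)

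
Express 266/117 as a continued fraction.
[2; 3, 1, 1, 1, 10]

Euclidean algorithm steps:
266 = 2 × 117 + 32
117 = 3 × 32 + 21
32 = 1 × 21 + 11
21 = 1 × 11 + 10
11 = 1 × 10 + 1
10 = 10 × 1 + 0
Continued fraction: [2; 3, 1, 1, 1, 10]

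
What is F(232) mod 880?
859

Matrix identity: Q^n = [[F_(n+1), F_n], [F_n, F_(n-1)]] with Q = [[1,1],[1,0]].
n = 232 = 11101000₂. Square-and-multiply, entries mod 880:
Q^1 = [[1,1],[1,0]]
Q^3 = (Q^1)²·Q = [[3,2],[2,1]]
Q^7 = (Q^3)²·Q = [[21,13],[13,8]]
Q^14 = (Q^7)² = [[610,377],[377,233]]
Q^29 = (Q^14)²·Q = [[440,309],[309,131]]
Q^58 = (Q^29)² = [[441,439],[439,2]]
Q^116 = (Q^58)² = [[2,877],[877,5]]
Q^232 = (Q^116)² = [[13,859],[859,34]]
F_232 mod 880 = Q^232[0][1] = 859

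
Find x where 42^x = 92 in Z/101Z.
72

Baby-step giant-step with step n = ⌈√101⌉ = 11.
Baby steps 42^j mod 101 (j:value) for j=0..10: 0:1, 1:42, 2:47, 3:55, 4:88, 5:60, 6:96, 7:93, 8:68, 9:28, 10:65.
Giant-step multiplier: 42^(-11) ≡ 42^(100-11) = 42^89 ≡ 34 (mod 101).
Giant steps γ_i = 92·34^i mod 101: γ_0=92, γ_1=98, γ_2=100, γ_3=67, γ_4=56, γ_5=86, γ_6=96 (in table at j=6).
x = i·n + j = 6·11 + 6 = 72.
Check: 42^72 ≡ 92 (mod 101).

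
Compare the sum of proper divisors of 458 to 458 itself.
deficient

Proper divisors of 458: sum = 1 + 2 + 229 = 232
Since 232 < 458, 458 is deficient.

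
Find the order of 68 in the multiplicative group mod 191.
95

191 is prime, so ord(68) divides φ(191) = 190.
Divisors of 190: 1, 2, 5, 10, 19, 38, 95, 190.
Repeated squaring: 68^1 ≡ 68, 68^2 ≡ 40, 68^4 ≡ 72, 68^8 ≡ 27, 68^16 ≡ 156, 68^32 ≡ 79, 68^64 ≡ 129, 68^128 ≡ 24 (mod 191).
Test 68^d mod 191 for each divisor d in increasing order:
68^1 ≡ 68
68^2 ≡ 40
68^5 = 68^4·68^1 ≡ 121
68^10 = 68^8·68^2 ≡ 125
68^19 = 68^16·68^2·68^1 ≡ 109
68^38 = 68^32·68^4·68^2 ≡ 39
68^95 = 68^64·68^16·68^8·68^4·68^2·68^1 ≡ 1  ← first divisor giving 1
The order is 95.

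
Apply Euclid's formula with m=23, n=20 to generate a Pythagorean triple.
(129, 920, 929)

Euclid's formula: a = m² - n², b = 2mn, c = m² + n²
m = 23, n = 20
a = 23² - 20² = 529 - 400 = 129
b = 2 × 23 × 20 = 920
c = 23² + 20² = 529 + 400 = 929
Verification: 129² + 920² = 16641 + 846400 = 863041 = 929² ✓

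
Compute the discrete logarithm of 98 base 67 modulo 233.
68

Baby-step giant-step with step n = ⌈√233⌉ = 16.
Baby steps 67^j mod 233 (j:value) for j=0..15: 0:1, 1:67, 2:62, 3:193, 4:116, 5:83, 6:202, 7:20, 8:175, 9:75, 10:132, 11:223, 12:29, 13:79, 14:167, 15:5.
Giant-step multiplier: 67^(-16) ≡ 67^(232-16) = 67^216 ≡ 16 (mod 233).
Giant steps γ_i = 98·16^i mod 233: γ_0=98, γ_1=170, γ_2=157, γ_3=182, γ_4=116 (in table at j=4).
x = i·n + j = 4·16 + 4 = 68.
Check: 67^68 ≡ 98 (mod 233).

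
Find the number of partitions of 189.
1527273599625

p(n) counts ways to write n as a sum of positive integers (order ignored).
Euler's pentagonal recurrence: p(k) = p(k-1) + p(k-2) - p(k-5) - p(k-7) + p(k-12) + p(k-15) - ... (offsets j(3j∓1)/2, signs ++--, p(0)=1, p(<0)=0).
DP table for k = 0..188: p(0)=1, p(1)=1, p(2)=2, p(3)=3, p(4)=5, p(5)=7, p(6)=11, p(7)=15, p(8)=22, p(9)=30, p(10)=42, p(11)=56, p(12)=77, p(13)=101, p(14)=135, p(15)=176, p(16)=231, p(17)=297, p(18)=385, p(19)=490, p(20)=627, p(21)=792, p(22)=1002, p(23)=1255, p(24)=1575, p(25)=1958, p(26)=2436, p(27)=3010, p(28)=3718, p(29)=4565, p(30)=5604, p(31)=6842, p(32)=8349, p(33)=10143, p(34)=12310, p(35)=14883, p(36)=17977, p(37)=21637, p(38)=26015, p(39)=31185, p(40)=37338, p(41)=44583, p(42)=53174, p(43)=63261, p(44)=75175, p(45)=89134, p(46)=105558, p(47)=124754, p(48)=147273, p(49)=173525, p(50)=204226, p(51)=239943, p(52)=281589, p(53)=329931, p(54)=386155, p(55)=451276, p(56)=526823, p(57)=614154, p(58)=715220, p(59)=831820, p(60)=966467, p(61)=1121505, p(62)=1300156, p(63)=1505499, p(64)=1741630, p(65)=2012558, p(66)=2323520, p(67)=2679689, p(68)=3087735, p(69)=3554345, p(70)=4087968, p(71)=4697205, p(72)=5392783, p(73)=6185689, p(74)=7089500, p(75)=8118264, p(76)=9289091, p(77)=10619863, p(78)=12132164, p(79)=13848650, p(80)=15796476, p(81)=18004327, p(82)=20506255, p(83)=23338469, p(84)=26543660, p(85)=30167357, p(86)=34262962, p(87)=38887673, p(88)=44108109, p(89)=49995925, p(90)=56634173, p(91)=64112359, p(92)=72533807, p(93)=82010177, p(94)=92669720, p(95)=104651419, p(96)=118114304, p(97)=133230930, p(98)=150198136, p(99)=169229875, p(100)=190569292, p(101)=214481126, p(102)=241265379, p(103)=271248950, p(104)=304801365, p(105)=342325709, p(106)=384276336, p(107)=431149389, p(108)=483502844, p(109)=541946240, p(110)=607163746, p(111)=679903203, p(112)=761002156, p(113)=851376628, p(114)=952050665, p(115)=1064144451, p(116)=1188908248, p(117)=1327710076, p(118)=1482074143, p(119)=1653668665, p(120)=1844349560, p(121)=2056148051, p(122)=2291320912, p(123)=2552338241, p(124)=2841940500, p(125)=3163127352, p(126)=3519222692, p(127)=3913864295, p(128)=4351078600, p(129)=4835271870, p(130)=5371315400, p(131)=5964539504, p(132)=6620830889, p(133)=7346629512, p(134)=8149040695, p(135)=9035836076, p(136)=10015581680, p(137)=11097645016, p(138)=12292341831, p(139)=13610949895, p(140)=15065878135, p(141)=16670689208, p(142)=18440293320, p(143)=20390982757, p(144)=22540654445, p(145)=24908858009, p(146)=27517052599, p(147)=30388671978, p(148)=33549419497, p(149)=37027355200, p(150)=40853235313, p(151)=45060624582, p(152)=49686288421, p(153)=54770336324, p(154)=60356673280, p(155)=66493182097, p(156)=73232243759, p(157)=80630964769, p(158)=88751778802, p(159)=97662728555, p(160)=107438159466, p(161)=118159068427, p(162)=129913904637, p(163)=142798995930, p(164)=156919475295, p(165)=172389800255, p(166)=189334822579, p(167)=207890420102, p(168)=228204732751, p(169)=250438925115, p(170)=274768617130, p(171)=301384802048, p(172)=330495499613, p(173)=362326859895, p(174)=397125074750, p(175)=435157697830, p(176)=476715857290, p(177)=522115831195, p(178)=571701605655, p(179)=625846753120, p(180)=684957390936, p(181)=749474411781, p(182)=819876908323, p(183)=896684817527, p(184)=980462880430, p(185)=1071823774337, p(186)=1171432692373, p(187)=1280011042268, p(188)=1398341745571.
Final step: p(189) = p(188) + p(187) - p(184) - p(182) + p(177) + p(174) - p(167) - p(163) + p(154) + p(149) - p(138) - p(132) + p(119) + p(112) - p(97) - p(89) + p(72) + p(63) - p(44) - p(34) + p(13) + p(2)
= 1398341745571 + 1280011042268 - 980462880430 - 819876908323 + 522115831195 + 397125074750 - 207890420102 - 142798995930 + 60356673280 + 37027355200 - 12292341831 - 6620830889 + 1653668665 + 761002156 - 133230930 - 49995925 + 5392783 + 1505499 - 75175 - 12310 + 101 + 2
= 1527273599625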